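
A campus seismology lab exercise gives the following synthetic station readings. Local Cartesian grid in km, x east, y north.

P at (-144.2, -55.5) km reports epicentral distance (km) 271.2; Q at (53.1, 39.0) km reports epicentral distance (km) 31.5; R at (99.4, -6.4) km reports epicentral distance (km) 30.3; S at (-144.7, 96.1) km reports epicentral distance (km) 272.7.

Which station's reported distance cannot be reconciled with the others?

Q

Solve using three stations at a time. Using P, R, S (subtract circle equations pairwise → linear system) gives (x, y) ≈ (116.7, 18.5).
Distances from that point to each station vs reported:
  P: calculated 271.2 vs reported 271.2 → residual 0.0 km
  Q: calculated 66.8 vs reported 31.5 → residual 35.3 km
  R: calculated 30.3 vs reported 30.3 → residual 0.0 km
  S: calculated 272.7 vs reported 272.7 → residual 0.0 km
P, R, S are mutually consistent (residuals ≈ 0); Q is off by 35.3 km.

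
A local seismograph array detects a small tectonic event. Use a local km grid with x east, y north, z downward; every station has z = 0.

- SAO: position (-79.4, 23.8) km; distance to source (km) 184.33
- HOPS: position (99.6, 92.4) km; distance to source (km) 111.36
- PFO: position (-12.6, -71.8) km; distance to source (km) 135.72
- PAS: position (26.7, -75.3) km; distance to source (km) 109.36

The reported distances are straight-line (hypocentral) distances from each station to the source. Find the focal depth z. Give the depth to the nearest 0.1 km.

z ≈ 50.6 km

Each station gives a sphere (x−x_i)² + (y−y_i)² + z² = d_i² (stations at z=0).
Subtracting the SAO sphere from HOPS and PFO: z² cancels, leaving linear equations in x and y:
358.0 x + 137.2 y = 33163.62
133.6 x − 191.2 y = 14000.83
Solving: x ≈ 95.204, y ≈ -6.702 km (keep extra digits for the depth step; rounded: 95.2, -6.7).
Then from the SAO sphere: z² = 184.33² − (x + 79.4)² − (y − 23.8)² with x = 95.204, y = -6.702, so z ≈ 50.603 ≈ 50.6 km.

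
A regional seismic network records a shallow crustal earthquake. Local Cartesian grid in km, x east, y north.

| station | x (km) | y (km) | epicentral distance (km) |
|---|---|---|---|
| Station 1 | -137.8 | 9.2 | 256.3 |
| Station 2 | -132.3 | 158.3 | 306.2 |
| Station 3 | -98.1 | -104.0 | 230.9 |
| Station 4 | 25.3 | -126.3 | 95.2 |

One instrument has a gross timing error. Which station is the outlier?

Solve using three stations at a time. Using Station 1, Station 2, Station 3 (subtract circle equations pairwise → linear system) gives (x, y) ≈ (117.0, -19.7).
Distances from that point to each station vs reported:
  Station 1: calculated 256.4 vs reported 256.3 → residual 0.1 km
  Station 2: calculated 306.3 vs reported 306.2 → residual 0.1 km
  Station 3: calculated 231.0 vs reported 230.9 → residual 0.1 km
  Station 4: calculated 140.6 vs reported 95.2 → residual 45.4 km
Station 1, Station 2, Station 3 are mutually consistent (residuals ≈ 0); Station 4 is off by 45.4 km.

Station 4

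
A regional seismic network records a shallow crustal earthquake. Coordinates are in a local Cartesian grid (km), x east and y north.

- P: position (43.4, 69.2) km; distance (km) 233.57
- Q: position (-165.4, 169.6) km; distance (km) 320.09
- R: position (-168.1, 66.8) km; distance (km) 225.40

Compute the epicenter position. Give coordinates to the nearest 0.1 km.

(-68.9, -135.6)

Circle about each station: (x − 43.4)² + (y − 69.2)² = 233.57²; (x + 165.4)² + (y − 169.6)² = 320.09²; (x + 168.1)² + (y − 66.8)² = 225.40².
Subtracting pairs of circle equations eliminates x²+y² and gives linear equations (the radical axes):
-417.6 x + 200.8 y = 1546.46
-423.0 x − 4.8 y = 29797.43
Solving the 2×2 system: x ≈ -68.9, y ≈ -135.6 km.
Check against P (with the unrounded x, y): √((x − 43.4)²+(y − 69.2)²) = 233.57 ≈ 233.57 km. ✓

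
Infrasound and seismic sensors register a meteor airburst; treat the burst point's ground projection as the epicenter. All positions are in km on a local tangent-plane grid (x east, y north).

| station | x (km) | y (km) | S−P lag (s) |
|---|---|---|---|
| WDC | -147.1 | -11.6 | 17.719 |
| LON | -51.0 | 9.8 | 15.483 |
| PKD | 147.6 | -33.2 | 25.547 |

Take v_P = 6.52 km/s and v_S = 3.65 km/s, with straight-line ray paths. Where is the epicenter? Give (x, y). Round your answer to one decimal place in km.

x ≈ -46.3 km, y ≈ -118.5 km

Distance from S−P lag: d = Δt · v_P v_S / (v_P − v_S) = Δt · (6.52·3.65)/(6.52−3.65) ≈ 8.2920·Δt.
So d_WDC = 146.93, d_LON = 128.38, d_PKD = 211.84 km.
Circle about each station: (x + 147.1)² + (y + 11.6)² = 146.93²; (x + 51.0)² + (y − 9.8)² = 128.38²; (x − 147.6)² + (y + 33.2)² = 211.84².
Subtracting pairs of circle equations eliminates x²+y² and gives linear equations (the radical axes):
192.2 x + 42.8 y = -13968.93
589.4 x − 43.2 y = -22172.73
Solving the 2×2 system: x ≈ -46.3, y ≈ -118.5 km.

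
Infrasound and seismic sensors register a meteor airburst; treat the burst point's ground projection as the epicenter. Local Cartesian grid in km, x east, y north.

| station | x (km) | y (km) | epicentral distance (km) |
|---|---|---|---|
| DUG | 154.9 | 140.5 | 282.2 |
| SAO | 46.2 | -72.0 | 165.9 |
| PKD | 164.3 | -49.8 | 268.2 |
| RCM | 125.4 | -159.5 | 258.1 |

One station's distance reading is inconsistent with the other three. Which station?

RCM

Solve using three stations at a time. Using DUG, SAO, PKD (subtract circle equations pairwise → linear system) gives (x, y) ≈ (-96.6, 12.5).
Distances from that point to each station vs reported:
  DUG: calculated 282.2 vs reported 282.2 → residual 0.0 km
  SAO: calculated 165.9 vs reported 165.9 → residual 0.0 km
  PKD: calculated 268.2 vs reported 268.2 → residual 0.0 km
  RCM: calculated 280.8 vs reported 258.1 → residual 22.7 km
DUG, SAO, PKD are mutually consistent (residuals ≈ 0); RCM is off by 22.7 km.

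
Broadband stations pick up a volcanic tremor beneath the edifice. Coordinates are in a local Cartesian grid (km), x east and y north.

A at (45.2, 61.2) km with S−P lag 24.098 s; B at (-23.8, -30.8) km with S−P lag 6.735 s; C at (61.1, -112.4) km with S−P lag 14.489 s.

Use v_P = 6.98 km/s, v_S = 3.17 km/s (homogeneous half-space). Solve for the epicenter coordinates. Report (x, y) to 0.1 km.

(-10.0, -67.4)

Distance from S−P lag: d = Δt · v_P v_S / (v_P − v_S) = Δt · (6.98·3.17)/(6.98−3.17) ≈ 5.8075·Δt.
So d_A = 139.95, d_B = 39.11, d_C = 84.14 km.
Circle about each station: (x − 45.2)² + (y − 61.2)² = 139.95²; (x + 23.8)² + (y + 30.8)² = 39.11²; (x − 61.1)² + (y + 112.4)² = 84.14².
Subtracting pairs of circle equations eliminates x²+y² and gives linear equations (the radical axes):
-138.0 x − 184.0 y = 13783.01
31.8 x − 347.2 y = 23084.95
Solving the 2×2 system: x ≈ -10.0, y ≈ -67.4 km.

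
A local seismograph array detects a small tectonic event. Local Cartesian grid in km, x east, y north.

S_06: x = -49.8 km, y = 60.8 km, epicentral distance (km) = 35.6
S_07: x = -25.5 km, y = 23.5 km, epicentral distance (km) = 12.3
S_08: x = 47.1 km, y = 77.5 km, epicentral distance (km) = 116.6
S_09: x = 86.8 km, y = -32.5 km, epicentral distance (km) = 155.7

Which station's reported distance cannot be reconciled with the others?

Solve using three stations at a time. Using S_06, S_08, S_09 (subtract circle equations pairwise → linear system) gives (x, y) ≈ (-57.5, 26.0).
Distances from that point to each station vs reported:
  S_06: calculated 35.7 vs reported 35.6 → residual 0.1 km
  S_07: calculated 32.1 vs reported 12.3 → residual 19.8 km
  S_08: calculated 116.6 vs reported 116.6 → residual 0.0 km
  S_09: calculated 155.7 vs reported 155.7 → residual 0.0 km
S_06, S_08, S_09 are mutually consistent (residuals ≈ 0); S_07 is off by 19.8 km.

S_07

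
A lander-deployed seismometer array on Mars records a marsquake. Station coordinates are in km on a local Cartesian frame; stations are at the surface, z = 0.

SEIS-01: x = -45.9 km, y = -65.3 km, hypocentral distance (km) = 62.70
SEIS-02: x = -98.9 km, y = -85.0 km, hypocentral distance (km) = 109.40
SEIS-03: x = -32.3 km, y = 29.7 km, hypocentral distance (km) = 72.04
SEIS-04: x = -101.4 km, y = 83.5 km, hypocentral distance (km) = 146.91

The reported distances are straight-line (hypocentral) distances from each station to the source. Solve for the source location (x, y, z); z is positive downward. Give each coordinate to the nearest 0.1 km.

(-14.1, -28.0, 39.1)

Each station gives a sphere (x−x_i)² + (y−y_i)² + z² = d_i² (stations at z=0).
Subtracting the SEIS-01 sphere from SEIS-02 and SEIS-03: z² cancels, leaving linear equations in x and y:
-106.0 x − 39.4 y = 2598.24
27.2 x + 190.0 y = -5703.99
Solving: x ≈ -14.103, y ≈ -28.002 km (keep extra digits for the depth step; rounded: -14.1, -28.0).
Then from the SEIS-01 sphere: z² = 62.70² − (x + 45.9)² − (y + 65.3)² with x = -14.103, y = -28.002, so z ≈ 39.104 ≈ 39.1 km.
Check against SEIS-04 (with the unrounded solution): distance 146.91 ≈ 146.91 km. ✓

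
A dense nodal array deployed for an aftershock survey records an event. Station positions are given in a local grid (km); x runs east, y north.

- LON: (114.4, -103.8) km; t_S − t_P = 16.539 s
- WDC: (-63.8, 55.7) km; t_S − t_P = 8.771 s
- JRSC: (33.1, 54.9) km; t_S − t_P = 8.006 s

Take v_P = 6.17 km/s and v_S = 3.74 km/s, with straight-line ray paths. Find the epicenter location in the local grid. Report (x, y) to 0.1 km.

(-9.9, -7.8)

Distance from S−P lag: d = Δt · v_P v_S / (v_P − v_S) = Δt · (6.17·3.74)/(6.17−3.74) ≈ 9.4962·Δt.
So d_LON = 157.06, d_WDC = 83.29, d_JRSC = 76.03 km.
Circle about each station: (x − 114.4)² + (y + 103.8)² = 157.06²; (x + 63.8)² + (y − 55.7)² = 83.29²; (x − 33.1)² + (y − 54.9)² = 76.03².
Subtracting the LON equation from the WDC and JRSC equations removes the quadratic terms:
-356.4 x + 319.0 y = 1041.75
-162.6 x + 317.4 y = -864.90
Solving the 2×2 system: x ≈ -9.9, y ≈ -7.8 km.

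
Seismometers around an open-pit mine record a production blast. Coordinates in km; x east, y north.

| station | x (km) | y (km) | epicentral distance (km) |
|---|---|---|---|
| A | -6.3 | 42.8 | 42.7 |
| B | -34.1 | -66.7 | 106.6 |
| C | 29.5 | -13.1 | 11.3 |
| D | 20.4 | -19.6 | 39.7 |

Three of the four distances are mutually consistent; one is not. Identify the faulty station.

Solve using three stations at a time. Using A, B, D (subtract circle equations pairwise → linear system) gives (x, y) ≈ (29.2, 19.1).
Distances from that point to each station vs reported:
  A: calculated 42.7 vs reported 42.7 → residual 0.0 km
  B: calculated 106.6 vs reported 106.6 → residual 0.0 km
  C: calculated 32.2 vs reported 11.3 → residual 20.9 km
  D: calculated 39.7 vs reported 39.7 → residual 0.0 km
A, B, D are mutually consistent (residuals ≈ 0); C is off by 20.9 km.

C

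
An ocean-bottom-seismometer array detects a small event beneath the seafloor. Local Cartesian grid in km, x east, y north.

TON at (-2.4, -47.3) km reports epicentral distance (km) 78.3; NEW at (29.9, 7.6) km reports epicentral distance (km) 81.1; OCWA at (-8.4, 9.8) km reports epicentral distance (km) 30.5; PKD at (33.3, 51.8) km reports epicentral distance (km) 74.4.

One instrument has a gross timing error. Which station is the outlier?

NEW

Solve using three stations at a time. Using TON, OCWA, PKD (subtract circle equations pairwise → linear system) gives (x, y) ≈ (-35.5, 23.6).
Distances from that point to each station vs reported:
  TON: calculated 78.3 vs reported 78.3 → residual 0.0 km
  NEW: calculated 67.4 vs reported 81.1 → residual 13.7 km
  OCWA: calculated 30.5 vs reported 30.5 → residual 0.0 km
  PKD: calculated 74.4 vs reported 74.4 → residual 0.0 km
TON, OCWA, PKD are mutually consistent (residuals ≈ 0); NEW is off by 13.7 km.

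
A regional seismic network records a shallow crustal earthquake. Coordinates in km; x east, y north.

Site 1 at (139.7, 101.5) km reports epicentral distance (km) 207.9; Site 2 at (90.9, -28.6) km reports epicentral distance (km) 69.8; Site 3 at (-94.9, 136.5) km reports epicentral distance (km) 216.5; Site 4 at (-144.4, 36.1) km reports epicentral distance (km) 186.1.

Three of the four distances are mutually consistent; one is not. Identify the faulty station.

Site 1

Solve using three stations at a time. Using Site 2, Site 3, Site 4 (subtract circle equations pairwise → linear system) gives (x, y) ≈ (23.1, -45.0).
Distances from that point to each station vs reported:
  Site 1: calculated 187.3 vs reported 207.9 → residual 20.6 km
  Site 2: calculated 69.8 vs reported 69.8 → residual 0.0 km
  Site 3: calculated 216.5 vs reported 216.5 → residual 0.0 km
  Site 4: calculated 186.1 vs reported 186.1 → residual 0.0 km
Site 2, Site 3, Site 4 are mutually consistent (residuals ≈ 0); Site 1 is off by 20.6 km.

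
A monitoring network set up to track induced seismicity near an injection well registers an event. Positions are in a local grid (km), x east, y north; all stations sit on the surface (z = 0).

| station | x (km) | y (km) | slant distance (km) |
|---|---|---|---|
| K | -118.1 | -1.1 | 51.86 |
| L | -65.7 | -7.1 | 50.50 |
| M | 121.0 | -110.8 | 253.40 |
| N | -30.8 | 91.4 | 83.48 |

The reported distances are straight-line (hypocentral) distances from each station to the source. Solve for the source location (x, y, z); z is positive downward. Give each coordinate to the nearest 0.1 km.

Each station gives a sphere (x−x_i)² + (y−y_i)² + z² = d_i² (stations at z=0).
Subtracting the K sphere from L and M: z² cancels, leaving linear equations in x and y:
104.8 x − 12.0 y = -9442.71
478.2 x − 219.4 y = -48553.28
Solving: x ≈ -86.301, y ≈ 33.201 km (keep extra digits for the depth step; rounded: -86.3, 33.2).
Then from the K sphere: z² = 51.86² − (x + 118.1)² − (y + 1.1)² with x = -86.301, y = 33.201, so z ≈ 22.399 ≈ 22.4 km.
Check against N (with the unrounded solution): distance 83.48 ≈ 83.48 km. ✓

x ≈ -86.3 km, y ≈ 33.2 km, depth ≈ 22.4 km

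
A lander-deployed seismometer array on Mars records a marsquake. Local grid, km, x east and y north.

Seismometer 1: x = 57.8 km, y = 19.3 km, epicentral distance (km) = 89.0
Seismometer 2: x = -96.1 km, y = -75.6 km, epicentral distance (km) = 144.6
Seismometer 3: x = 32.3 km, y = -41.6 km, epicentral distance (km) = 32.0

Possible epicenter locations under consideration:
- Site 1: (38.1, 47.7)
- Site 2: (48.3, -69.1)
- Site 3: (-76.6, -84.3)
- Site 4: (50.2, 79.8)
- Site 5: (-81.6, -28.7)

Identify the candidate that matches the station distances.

For each candidate, compare |candidate − station| to the reported distance:
Site 1: residuals Seismometer 1 54.4, Seismometer 2 37.6, Seismometer 3 57.5 → max 57.5 km
Site 2: residuals Seismometer 1 0.1, Seismometer 2 0.1, Seismometer 3 0.2 → max 0.2 km
Site 3: residuals Seismometer 1 80.7, Seismometer 2 123.2, Seismometer 3 85.0 → max 123.2 km
Site 4: residuals Seismometer 1 28.0, Seismometer 2 68.8, Seismometer 3 90.7 → max 90.7 km
Site 5: residuals Seismometer 1 58.4, Seismometer 2 95.5, Seismometer 3 82.6 → max 95.5 km
Only Site 2 has all residuals ≈ 0.

Site 2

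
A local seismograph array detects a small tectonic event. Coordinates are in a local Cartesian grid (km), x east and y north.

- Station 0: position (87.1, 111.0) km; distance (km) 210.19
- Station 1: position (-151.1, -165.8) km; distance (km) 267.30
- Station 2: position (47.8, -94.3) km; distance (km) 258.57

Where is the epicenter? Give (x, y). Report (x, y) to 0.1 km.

Circle about each station: (x − 87.1)² + (y − 111.0)² = 210.19²; (x + 151.1)² + (y + 165.8)² = 267.30²; (x − 47.8)² + (y + 94.3)² = 258.57².
Subtracting pairs of circle equations eliminates x²+y² and gives linear equations (the radical axes):
-476.4 x − 553.6 y = 3143.99
-78.6 x − 410.6 y = -31408.69
Solving the 2×2 system: x ≈ -122.8, y ≈ 100.0 km.
Check against Station 0 (with the unrounded x, y): √((x − 87.1)²+(y − 111.0)²) = 210.20 ≈ 210.19 km. ✓

-122.8 km east, 100.0 km north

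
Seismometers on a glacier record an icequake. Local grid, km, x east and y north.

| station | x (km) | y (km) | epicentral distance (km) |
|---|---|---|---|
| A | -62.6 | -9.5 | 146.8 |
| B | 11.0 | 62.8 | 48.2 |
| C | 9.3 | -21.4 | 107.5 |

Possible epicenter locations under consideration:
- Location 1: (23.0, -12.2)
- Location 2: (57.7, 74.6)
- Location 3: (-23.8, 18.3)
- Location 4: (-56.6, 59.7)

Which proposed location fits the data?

For each candidate, compare |candidate − station| to the reported distance:
Location 1: residuals A 61.2, B 27.8, C 91.0 → max 91.0 km
Location 2: residuals A 0.0, B 0.0, C 0.0 → max 0.0 km
Location 3: residuals A 99.1, B 8.3, C 55.8 → max 99.1 km
Location 4: residuals A 77.3, B 19.5, C 3.0 → max 77.3 km
Only Location 2 has all residuals ≈ 0.

Location 2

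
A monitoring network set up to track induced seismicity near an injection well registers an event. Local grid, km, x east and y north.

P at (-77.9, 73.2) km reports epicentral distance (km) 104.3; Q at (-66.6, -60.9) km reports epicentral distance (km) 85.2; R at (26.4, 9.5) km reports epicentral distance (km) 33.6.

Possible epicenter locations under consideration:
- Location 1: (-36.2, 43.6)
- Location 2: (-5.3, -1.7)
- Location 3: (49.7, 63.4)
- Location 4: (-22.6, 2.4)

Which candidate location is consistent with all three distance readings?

Location 2

For each candidate, compare |candidate − station| to the reported distance:
Location 1: residuals P 53.2, Q 23.6, R 37.7 → max 53.2 km
Location 2: residuals P 0.0, Q 0.0, R 0.0 → max 0.0 km
Location 3: residuals P 23.7, Q 85.0, R 25.1 → max 85.0 km
Location 4: residuals P 14.5, Q 8.1, R 15.9 → max 15.9 km
Only Location 2 has all residuals ≈ 0.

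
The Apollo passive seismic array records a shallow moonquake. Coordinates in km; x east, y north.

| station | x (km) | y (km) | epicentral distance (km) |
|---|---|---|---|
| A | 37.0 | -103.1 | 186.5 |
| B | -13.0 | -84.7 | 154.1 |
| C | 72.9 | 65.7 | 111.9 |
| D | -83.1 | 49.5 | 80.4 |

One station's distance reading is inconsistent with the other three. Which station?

Solve using three stations at a time. Using A, B, C (subtract circle equations pairwise → linear system) gives (x, y) ≈ (-39.1, 67.2).
Distances from that point to each station vs reported:
  A: calculated 186.5 vs reported 186.5 → residual 0.0 km
  B: calculated 154.1 vs reported 154.1 → residual 0.0 km
  C: calculated 112.0 vs reported 111.9 → residual 0.1 km
  D: calculated 47.5 vs reported 80.4 → residual 32.9 km
A, B, C are mutually consistent (residuals ≈ 0); D is off by 32.9 km.

D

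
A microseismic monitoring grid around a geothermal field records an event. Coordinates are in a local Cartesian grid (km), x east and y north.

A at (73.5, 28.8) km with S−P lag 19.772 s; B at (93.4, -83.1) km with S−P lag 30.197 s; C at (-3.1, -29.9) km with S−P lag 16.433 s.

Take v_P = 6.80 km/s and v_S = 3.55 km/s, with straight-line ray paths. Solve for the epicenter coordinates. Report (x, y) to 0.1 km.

Distance from S−P lag: d = Δt · v_P v_S / (v_P − v_S) = Δt · (6.80·3.55)/(6.80−3.55) ≈ 7.4277·Δt.
So d_A = 146.86, d_B = 224.29, d_C = 122.06 km.
Circle about each station: (x − 73.5)² + (y − 28.8)² = 146.86²; (x − 93.4)² + (y + 83.1)² = 224.29²; (x + 3.1)² + (y + 29.9)² = 122.06².
Subtracting pairs of circle equations eliminates x²+y² and gives linear equations (the radical axes):
39.8 x − 223.8 y = -19340.66
-153.2 x − 117.4 y = 1341.15
Solving the 2×2 system: x ≈ -66.0, y ≈ 74.7 km.

x ≈ -66.0 km, y ≈ 74.7 km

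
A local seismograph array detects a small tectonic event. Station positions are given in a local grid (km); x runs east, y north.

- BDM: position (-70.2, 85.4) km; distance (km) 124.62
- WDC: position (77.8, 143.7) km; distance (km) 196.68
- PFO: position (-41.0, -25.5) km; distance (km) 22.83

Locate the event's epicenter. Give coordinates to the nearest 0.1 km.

x ≈ -18.3 km, y ≈ -27.9 km

Circle about each station: (x + 70.2)² + (y − 85.4)² = 124.62²; (x − 77.8)² + (y − 143.7)² = 196.68²; (x + 41.0)² + (y + 25.5)² = 22.83².
Subtracting pairs of circle equations eliminates x²+y² and gives linear equations (the radical axes):
296.0 x + 116.6 y = -8671.55
58.4 x − 221.8 y = 5118.99
Solving the 2×2 system: x ≈ -18.3, y ≈ -27.9 km.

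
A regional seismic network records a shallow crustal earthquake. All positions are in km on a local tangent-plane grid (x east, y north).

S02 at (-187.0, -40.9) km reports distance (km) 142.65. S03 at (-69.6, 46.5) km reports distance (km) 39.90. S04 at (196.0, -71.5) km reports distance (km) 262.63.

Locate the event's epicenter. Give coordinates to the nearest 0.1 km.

Circle about each station: (x + 187.0)² + (y + 40.9)² = 142.65²; (x + 69.6)² + (y − 46.5)² = 39.90²; (x − 196.0)² + (y + 71.5)² = 262.63².
Subtracting the S02 equation from the S03 and S04 equations removes the quadratic terms:
234.8 x + 174.8 y = -10878.39
766.0 x − 61.2 y = -41739.05
Solving the 2×2 system: x ≈ -53.7, y ≈ 9.9 km.

x ≈ -53.7 km, y ≈ 9.9 km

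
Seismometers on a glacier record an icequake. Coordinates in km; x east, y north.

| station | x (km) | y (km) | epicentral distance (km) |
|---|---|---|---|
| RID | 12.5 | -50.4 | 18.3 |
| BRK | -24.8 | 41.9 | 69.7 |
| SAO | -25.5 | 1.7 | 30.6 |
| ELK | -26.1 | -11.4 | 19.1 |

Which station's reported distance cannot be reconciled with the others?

Solve using three stations at a time. Using BRK, SAO, ELK (subtract circle equations pairwise → linear system) gives (x, y) ≈ (-15.2, -27.2).
Distances from that point to each station vs reported:
  RID: calculated 36.1 vs reported 18.3 → residual 17.8 km
  BRK: calculated 69.7 vs reported 69.7 → residual 0.0 km
  SAO: calculated 30.6 vs reported 30.6 → residual 0.0 km
  ELK: calculated 19.2 vs reported 19.1 → residual 0.1 km
BRK, SAO, ELK are mutually consistent (residuals ≈ 0); RID is off by 17.8 km.

RID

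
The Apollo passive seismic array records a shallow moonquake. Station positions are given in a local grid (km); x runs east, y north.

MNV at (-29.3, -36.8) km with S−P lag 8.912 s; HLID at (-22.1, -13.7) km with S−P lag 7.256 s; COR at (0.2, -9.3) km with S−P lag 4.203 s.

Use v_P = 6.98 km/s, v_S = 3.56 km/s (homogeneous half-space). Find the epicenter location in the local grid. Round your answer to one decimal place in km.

Distance from S−P lag: d = Δt · v_P v_S / (v_P − v_S) = Δt · (6.98·3.56)/(6.98−3.56) ≈ 7.2657·Δt.
So d_MNV = 64.75, d_HLID = 52.72, d_COR = 30.54 km.
Circle about each station: (x + 29.3)² + (y + 36.8)² = 64.75²; (x + 22.1)² + (y + 13.7)² = 52.72²; (x − 0.2)² + (y + 9.3)² = 30.54².
Subtracting pairs of circle equations eliminates x²+y² and gives linear equations (the radical axes):
14.4 x + 46.2 y = -123.47
59.0 x + 55.0 y = 1133.67
Solving the 2×2 system: x ≈ 30.6, y ≈ -12.2 km.
Check against MNV (with the unrounded x, y): √((x + 29.3)²+(y + 36.8)²) = 64.75 ≈ 64.75 km. ✓

x ≈ 30.6 km, y ≈ -12.2 km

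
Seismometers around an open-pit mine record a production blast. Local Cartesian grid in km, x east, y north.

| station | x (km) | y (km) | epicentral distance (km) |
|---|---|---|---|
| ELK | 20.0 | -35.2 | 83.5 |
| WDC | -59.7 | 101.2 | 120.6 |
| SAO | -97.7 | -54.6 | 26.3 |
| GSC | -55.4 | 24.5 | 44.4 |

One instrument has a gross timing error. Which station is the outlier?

SAO

Solve using three stations at a time. Using ELK, WDC, GSC (subtract circle equations pairwise → linear system) gives (x, y) ≈ (-62.0, -19.4).
Distances from that point to each station vs reported:
  ELK: calculated 83.5 vs reported 83.5 → residual 0.0 km
  WDC: calculated 120.6 vs reported 120.6 → residual 0.0 km
  SAO: calculated 50.2 vs reported 26.3 → residual 23.9 km
  GSC: calculated 44.3 vs reported 44.4 → residual 0.1 km
ELK, WDC, GSC are mutually consistent (residuals ≈ 0); SAO is off by 23.9 km.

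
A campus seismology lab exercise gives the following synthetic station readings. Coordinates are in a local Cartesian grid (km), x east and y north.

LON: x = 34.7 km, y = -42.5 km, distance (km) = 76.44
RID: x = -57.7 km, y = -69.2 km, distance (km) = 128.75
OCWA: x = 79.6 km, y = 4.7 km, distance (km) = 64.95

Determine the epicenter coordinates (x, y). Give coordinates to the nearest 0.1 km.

21.0 km east, 32.7 km north

Circle about each station: (x − 34.7)² + (y + 42.5)² = 76.44²; (x + 57.7)² + (y + 69.2)² = 128.75²; (x − 79.6)² + (y − 4.7)² = 64.95².
Subtracting pairs of circle equations eliminates x²+y² and gives linear equations (the radical axes):
-184.8 x − 53.4 y = -5625.90
89.8 x + 94.4 y = 4972.48
Solving the 2×2 system: x ≈ 21.0, y ≈ 32.7 km.
Check against LON (with the unrounded x, y): √((x − 34.7)²+(y + 42.5)²) = 76.44 ≈ 76.44 km. ✓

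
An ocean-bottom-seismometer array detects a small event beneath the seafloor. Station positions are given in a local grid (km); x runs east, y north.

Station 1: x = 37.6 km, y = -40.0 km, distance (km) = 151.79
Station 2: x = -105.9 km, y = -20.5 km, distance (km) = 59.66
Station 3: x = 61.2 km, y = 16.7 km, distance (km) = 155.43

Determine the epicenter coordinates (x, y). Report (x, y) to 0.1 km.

Circle about each station: (x − 37.6)² + (y + 40.0)² = 151.79²; (x + 105.9)² + (y + 20.5)² = 59.66²; (x − 61.2)² + (y − 16.7)² = 155.43².
Subtracting the Station 1 equation from the Station 2 and Station 3 equations removes the quadratic terms:
-287.0 x + 39.0 y = 28102.19
47.2 x + 113.4 y = -107.71
Solving the 2×2 system: x ≈ -92.8, y ≈ 37.7 km.
Check against Station 1 (with the unrounded x, y): √((x − 37.6)²+(y + 40.0)²) = 151.78 ≈ 151.79 km. ✓

x ≈ -92.8 km, y ≈ 37.7 km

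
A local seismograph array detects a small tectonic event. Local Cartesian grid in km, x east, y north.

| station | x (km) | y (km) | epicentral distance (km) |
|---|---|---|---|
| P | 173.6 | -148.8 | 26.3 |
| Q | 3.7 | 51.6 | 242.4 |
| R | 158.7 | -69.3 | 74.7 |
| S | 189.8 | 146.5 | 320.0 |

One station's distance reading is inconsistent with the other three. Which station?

S

Solve using three stations at a time. Using P, Q, R (subtract circle equations pairwise → linear system) gives (x, y) ≈ (147.9, -143.2).
Distances from that point to each station vs reported:
  P: calculated 26.3 vs reported 26.3 → residual 0.0 km
  Q: calculated 242.4 vs reported 242.4 → residual 0.0 km
  R: calculated 74.7 vs reported 74.7 → residual 0.0 km
  S: calculated 292.7 vs reported 320.0 → residual 27.3 km
P, Q, R are mutually consistent (residuals ≈ 0); S is off by 27.3 km.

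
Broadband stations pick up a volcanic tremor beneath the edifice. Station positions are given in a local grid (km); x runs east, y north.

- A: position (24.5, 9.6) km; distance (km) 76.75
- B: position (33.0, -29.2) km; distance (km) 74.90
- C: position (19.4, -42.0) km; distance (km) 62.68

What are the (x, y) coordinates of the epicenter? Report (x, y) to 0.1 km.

Circle about each station: (x − 24.5)² + (y − 9.6)² = 76.75²; (x − 33.0)² + (y + 29.2)² = 74.90²; (x − 19.4)² + (y + 42.0)² = 62.68².
Subtracting pairs of circle equations eliminates x²+y² and gives linear equations (the radical axes):
17.0 x − 77.6 y = 1529.78
-10.2 x − 103.2 y = 3409.73
Solving the 2×2 system: x ≈ -41.9, y ≈ -28.9 km.

x ≈ -41.9 km, y ≈ -28.9 km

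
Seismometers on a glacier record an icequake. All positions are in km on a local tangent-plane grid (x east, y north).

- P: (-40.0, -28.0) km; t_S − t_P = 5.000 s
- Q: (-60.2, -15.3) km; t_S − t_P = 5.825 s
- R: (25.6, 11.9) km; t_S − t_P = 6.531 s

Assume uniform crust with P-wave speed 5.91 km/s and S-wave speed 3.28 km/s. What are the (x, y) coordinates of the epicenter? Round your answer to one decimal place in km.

-21.9 km east, 4.1 km north

Distance from S−P lag: d = Δt · v_P v_S / (v_P − v_S) = Δt · (5.91·3.28)/(5.91−3.28) ≈ 7.3706·Δt.
So d_P = 36.85, d_Q = 42.93, d_R = 48.14 km.
Circle about each station: (x + 40.0)² + (y + 28.0)² = 36.85²; (x + 60.2)² + (y + 15.3)² = 42.93²; (x − 25.6)² + (y − 11.9)² = 48.14².
Subtracting the P equation from the Q and R equations removes the quadratic terms:
-40.4 x + 25.4 y = 989.07
131.2 x + 79.8 y = -2546.57
Solving the 2×2 system: x ≈ -21.9, y ≈ 4.1 km.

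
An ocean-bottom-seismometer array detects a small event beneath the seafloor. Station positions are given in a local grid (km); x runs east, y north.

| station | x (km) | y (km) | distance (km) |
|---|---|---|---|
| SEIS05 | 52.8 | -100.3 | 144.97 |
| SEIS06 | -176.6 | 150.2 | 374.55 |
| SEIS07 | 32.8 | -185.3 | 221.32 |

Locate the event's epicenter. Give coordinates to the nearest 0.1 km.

163.5 km east, -6.7 km north

Circle about each station: (x − 52.8)² + (y + 100.3)² = 144.97²; (x + 176.6)² + (y − 150.2)² = 374.55²; (x − 32.8)² + (y + 185.3)² = 221.32².
Subtracting the SEIS05 equation from the SEIS06 and SEIS07 equations removes the quadratic terms:
-458.8 x + 501.0 y = -78371.73
-40.0 x − 170.0 y = -5402.24
Solving the 2×2 system: x ≈ 163.5, y ≈ -6.7 km.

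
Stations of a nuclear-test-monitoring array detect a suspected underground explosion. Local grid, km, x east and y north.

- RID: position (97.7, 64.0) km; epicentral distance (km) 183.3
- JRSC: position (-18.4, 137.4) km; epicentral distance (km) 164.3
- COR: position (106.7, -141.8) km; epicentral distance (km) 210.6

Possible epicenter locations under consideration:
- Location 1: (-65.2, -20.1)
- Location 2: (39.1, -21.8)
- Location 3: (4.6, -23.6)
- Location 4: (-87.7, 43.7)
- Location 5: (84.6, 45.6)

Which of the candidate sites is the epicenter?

For each candidate, compare |candidate − station| to the reported distance:
Location 1: residuals RID 0.0, JRSC 0.0, COR 0.0 → max 0.0 km
Location 2: residuals RID 79.4, JRSC 5.0, COR 72.9 → max 79.4 km
Location 3: residuals RID 55.5, JRSC 1.7, COR 54.4 → max 55.5 km
Location 4: residuals RID 3.2, JRSC 47.8, COR 58.1 → max 58.1 km
Location 5: residuals RID 160.7, JRSC 26.3, COR 21.9 → max 160.7 km
Only Location 1 has all residuals ≈ 0.

Location 1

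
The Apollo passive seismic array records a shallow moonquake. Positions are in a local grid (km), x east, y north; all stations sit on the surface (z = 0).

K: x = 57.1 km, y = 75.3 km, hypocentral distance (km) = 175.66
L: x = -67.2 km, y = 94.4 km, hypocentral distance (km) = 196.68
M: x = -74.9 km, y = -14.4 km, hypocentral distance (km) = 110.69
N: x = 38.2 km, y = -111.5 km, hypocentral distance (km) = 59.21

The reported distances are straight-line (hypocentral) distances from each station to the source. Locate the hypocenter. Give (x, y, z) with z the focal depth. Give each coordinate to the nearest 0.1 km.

x ≈ 0.1 km, y ≈ -86.5 km, depth ≈ 37.8 km

Each station gives a sphere (x−x_i)² + (y−y_i)² + z² = d_i² (stations at z=0).
Subtracting the K sphere from L and M: z² cancels, leaving linear equations in x and y:
-248.6 x + 38.2 y = -3329.89
-264.0 x − 179.4 y = 15491.03
Solving: x ≈ 0.103, y ≈ -86.500 km (keep extra digits for the depth step; rounded: 0.1, -86.5).
Then from the K sphere: z² = 175.66² − (x − 57.1)² − (y − 75.3)² with x = 0.103, y = -86.500, so z ≈ 37.796 ≈ 37.8 km.
Check against N (with the unrounded solution): distance 59.20 ≈ 59.21 km. ✓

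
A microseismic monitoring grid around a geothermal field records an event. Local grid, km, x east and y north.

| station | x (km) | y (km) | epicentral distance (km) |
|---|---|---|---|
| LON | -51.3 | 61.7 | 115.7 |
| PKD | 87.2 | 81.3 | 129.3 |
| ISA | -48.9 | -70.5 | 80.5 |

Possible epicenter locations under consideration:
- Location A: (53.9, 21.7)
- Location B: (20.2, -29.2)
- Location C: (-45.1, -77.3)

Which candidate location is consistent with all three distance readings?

Location B

For each candidate, compare |candidate − station| to the reported distance:
Location A: residuals LON 3.2, PKD 61.0, ISA 57.6 → max 61.0 km
Location B: residuals LON 0.0, PKD 0.1, ISA 0.0 → max 0.1 km
Location C: residuals LON 23.4, PKD 77.2, ISA 72.7 → max 77.2 km
Only Location B has all residuals ≈ 0.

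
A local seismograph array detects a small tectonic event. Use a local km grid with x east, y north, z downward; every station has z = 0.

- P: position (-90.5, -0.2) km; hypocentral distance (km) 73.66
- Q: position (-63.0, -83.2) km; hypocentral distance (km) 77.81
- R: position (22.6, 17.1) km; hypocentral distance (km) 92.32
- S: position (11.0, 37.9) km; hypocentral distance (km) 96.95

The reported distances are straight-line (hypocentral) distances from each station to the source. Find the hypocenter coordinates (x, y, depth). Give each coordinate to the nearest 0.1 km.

Each station gives a sphere (x−x_i)² + (y−y_i)² + z² = d_i² (stations at z=0).
Subtracting the P sphere from Q and R: z² cancels, leaving linear equations in x and y:
55.0 x − 166.0 y = 2072.35
226.2 x + 34.6 y = -10484.31
Solving: x ≈ -42.297, y ≈ -26.498 km (keep extra digits for the depth step; rounded: -42.3, -26.5).
Then from the P sphere: z² = 73.66² − (x + 90.5)² − (y + 0.2)² with x = -42.297, y = -26.498, so z ≈ 49.099 ≈ 49.1 km.

x ≈ -42.3 km, y ≈ -26.5 km, depth ≈ 49.1 km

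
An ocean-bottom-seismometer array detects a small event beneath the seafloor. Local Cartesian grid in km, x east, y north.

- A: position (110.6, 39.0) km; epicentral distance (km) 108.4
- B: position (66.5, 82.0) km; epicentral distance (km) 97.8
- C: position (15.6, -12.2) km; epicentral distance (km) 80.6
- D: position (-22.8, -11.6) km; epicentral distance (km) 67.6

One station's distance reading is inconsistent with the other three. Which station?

Solve using three stations at a time. Using B, C, D (subtract circle equations pairwise → linear system) gives (x, y) ≈ (-27.6, 55.7).
Distances from that point to each station vs reported:
  A: calculated 139.2 vs reported 108.4 → residual 30.8 km
  B: calculated 97.7 vs reported 97.8 → residual 0.1 km
  C: calculated 80.5 vs reported 80.6 → residual 0.1 km
  D: calculated 67.5 vs reported 67.6 → residual 0.1 km
B, C, D are mutually consistent (residuals ≈ 0); A is off by 30.8 km.

A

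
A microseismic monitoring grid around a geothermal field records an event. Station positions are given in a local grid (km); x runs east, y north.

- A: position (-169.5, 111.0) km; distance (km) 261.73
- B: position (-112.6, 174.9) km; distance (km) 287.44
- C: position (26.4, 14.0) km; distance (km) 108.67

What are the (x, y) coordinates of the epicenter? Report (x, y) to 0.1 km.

Circle about each station: (x + 169.5)² + (y − 111.0)² = 261.73²; (x + 112.6)² + (y − 174.9)² = 287.44²; (x − 26.4)² + (y − 14.0)² = 108.67².
Subtracting pairs of circle equations eliminates x²+y² and gives linear equations (the radical axes):
113.8 x + 127.8 y = -11901.64
391.8 x − 194.0 y = 16535.13
Solving the 2×2 system: x ≈ -2.7, y ≈ -90.7 km.

(-2.7, -90.7)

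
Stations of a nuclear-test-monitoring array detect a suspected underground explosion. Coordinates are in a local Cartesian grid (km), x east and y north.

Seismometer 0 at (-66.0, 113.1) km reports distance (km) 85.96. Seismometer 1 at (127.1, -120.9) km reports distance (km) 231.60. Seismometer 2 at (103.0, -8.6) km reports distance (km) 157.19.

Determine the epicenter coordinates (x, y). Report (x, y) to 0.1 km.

Circle about each station: (x + 66.0)² + (y − 113.1)² = 85.96²; (x − 127.1)² + (y + 120.9)² = 231.60²; (x − 103.0)² + (y + 8.6)² = 157.19².
Subtracting the Seismometer 0 equation from the Seismometer 1 and Seismometer 2 equations removes the quadratic terms:
386.2 x − 468.0 y = -32625.83
338.0 x − 243.4 y = -23784.22
Solving the 2×2 system: x ≈ -49.7, y ≈ 28.7 km.

x ≈ -49.7 km, y ≈ 28.7 km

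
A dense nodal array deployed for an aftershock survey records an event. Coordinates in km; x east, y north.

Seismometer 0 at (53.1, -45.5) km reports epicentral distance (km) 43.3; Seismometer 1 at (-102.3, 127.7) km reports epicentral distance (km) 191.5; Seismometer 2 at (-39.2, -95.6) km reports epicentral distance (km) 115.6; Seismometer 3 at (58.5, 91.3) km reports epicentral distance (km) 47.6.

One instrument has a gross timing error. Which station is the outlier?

Seismometer 3

Solve using three stations at a time. Using Seismometer 0, Seismometer 1, Seismometer 2 (subtract circle equations pairwise → linear system) gives (x, y) ≈ (34.4, -6.4).
Distances from that point to each station vs reported:
  Seismometer 0: calculated 43.3 vs reported 43.3 → residual 0.0 km
  Seismometer 1: calculated 191.5 vs reported 191.5 → residual 0.0 km
  Seismometer 2: calculated 115.6 vs reported 115.6 → residual 0.0 km
  Seismometer 3: calculated 100.7 vs reported 47.6 → residual 53.1 km
Seismometer 0, Seismometer 1, Seismometer 2 are mutually consistent (residuals ≈ 0); Seismometer 3 is off by 53.1 km.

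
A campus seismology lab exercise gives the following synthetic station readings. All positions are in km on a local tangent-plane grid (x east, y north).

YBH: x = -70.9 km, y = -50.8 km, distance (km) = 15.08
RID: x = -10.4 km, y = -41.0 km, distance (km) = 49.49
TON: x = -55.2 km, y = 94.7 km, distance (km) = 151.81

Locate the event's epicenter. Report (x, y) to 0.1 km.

x ≈ -57.2 km, y ≈ -57.1 km

Circle about each station: (x + 70.9)² + (y + 50.8)² = 15.08²; (x + 10.4)² + (y + 41.0)² = 49.49²; (x + 55.2)² + (y − 94.7)² = 151.81².
Subtracting pairs of circle equations eliminates x²+y² and gives linear equations (the radical axes):
121.0 x + 19.6 y = -8040.14
31.4 x + 291.0 y = -18411.19
Solving the 2×2 system: x ≈ -57.2, y ≈ -57.1 km.
Check against YBH (with the unrounded x, y): √((x + 70.9)²+(y + 50.8)²) = 15.08 ≈ 15.08 km. ✓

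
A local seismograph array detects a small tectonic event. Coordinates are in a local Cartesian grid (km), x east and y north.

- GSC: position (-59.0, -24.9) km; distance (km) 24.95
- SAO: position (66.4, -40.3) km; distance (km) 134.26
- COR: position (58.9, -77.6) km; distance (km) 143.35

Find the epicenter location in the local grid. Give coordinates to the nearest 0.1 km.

(-61.7, -0.1)

Circle about each station: (x + 59.0)² + (y + 24.9)² = 24.95²; (x − 66.4)² + (y + 40.3)² = 134.26²; (x − 58.9)² + (y + 77.6)² = 143.35².
Subtracting pairs of circle equations eliminates x²+y² and gives linear equations (the radical axes):
250.8 x − 30.8 y = -15471.21
235.8 x − 105.4 y = -14536.76
Solving the 2×2 system: x ≈ -61.7, y ≈ -0.1 km.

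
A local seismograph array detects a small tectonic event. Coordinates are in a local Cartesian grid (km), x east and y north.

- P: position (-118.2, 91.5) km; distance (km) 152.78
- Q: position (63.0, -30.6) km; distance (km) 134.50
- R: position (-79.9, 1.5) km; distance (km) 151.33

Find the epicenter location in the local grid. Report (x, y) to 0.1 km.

(34.3, 100.8)

Circle about each station: (x + 118.2)² + (y − 91.5)² = 152.78²; (x − 63.0)² + (y + 30.6)² = 134.50²; (x + 79.9)² + (y − 1.5)² = 151.33².
Subtracting pairs of circle equations eliminates x²+y² and gives linear equations (the radical axes):
362.4 x − 244.2 y = -12186.65
76.6 x − 180.0 y = -15516.27
Solving the 2×2 system: x ≈ 34.3, y ≈ 100.8 km.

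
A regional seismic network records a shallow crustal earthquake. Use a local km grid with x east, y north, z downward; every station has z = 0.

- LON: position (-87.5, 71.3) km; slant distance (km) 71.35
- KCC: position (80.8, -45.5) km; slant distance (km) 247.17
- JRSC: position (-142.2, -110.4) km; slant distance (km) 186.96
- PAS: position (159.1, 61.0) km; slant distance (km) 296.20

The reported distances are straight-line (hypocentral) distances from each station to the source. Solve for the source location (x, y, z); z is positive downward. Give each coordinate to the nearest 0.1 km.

Each station gives a sphere (x−x_i)² + (y−y_i)² + z² = d_i² (stations at z=0).
Subtracting the LON sphere from KCC and JRSC: z² cancels, leaving linear equations in x and y:
336.6 x − 233.6 y = -60143.24
-109.4 x − 363.4 y = -10194.16
Solving: x ≈ -131.696, y ≈ 67.699 km (keep extra digits for the depth step; rounded: -131.7, 67.7).
Then from the LON sphere: z² = 71.35² − (x + 87.5)² − (y − 71.3)² with x = -131.696, y = 67.699, so z ≈ 55.898 ≈ 55.9 km.

(-131.7, 67.7, 55.9)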